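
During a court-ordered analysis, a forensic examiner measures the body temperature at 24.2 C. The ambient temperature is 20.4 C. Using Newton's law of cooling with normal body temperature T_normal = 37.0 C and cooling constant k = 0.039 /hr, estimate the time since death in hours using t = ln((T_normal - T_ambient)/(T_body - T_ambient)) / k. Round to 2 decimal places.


Using Newton's law of cooling:
t = ln((T_normal - T_ambient) / (T_body - T_ambient)) / k
T_normal - T_ambient = 16.6
T_body - T_ambient = 3.8
Ratio = 4.368421
ln(ratio) = 1.474402
t = 1.474402 / 0.039 = 37.81 hours

37.81


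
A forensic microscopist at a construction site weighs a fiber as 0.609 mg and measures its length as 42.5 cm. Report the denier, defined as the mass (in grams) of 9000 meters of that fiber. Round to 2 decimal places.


Denier calculation:
Mass in grams = 0.609 mg / 1000 = 0.000609 g
Length in meters = 42.5 cm / 100 = 0.425 m
Linear density = mass / length = 0.000609 / 0.425 = 0.00143294 g/m
Denier = (g/m) * 9000 = 0.00143294 * 9000 = 12.90

12.90


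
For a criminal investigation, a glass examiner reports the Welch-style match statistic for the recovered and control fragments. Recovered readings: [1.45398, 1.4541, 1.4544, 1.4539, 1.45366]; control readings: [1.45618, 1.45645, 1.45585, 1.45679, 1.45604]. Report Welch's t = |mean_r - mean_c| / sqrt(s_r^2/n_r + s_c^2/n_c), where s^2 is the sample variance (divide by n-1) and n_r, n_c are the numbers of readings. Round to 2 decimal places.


Welch's t-criterion for glass RI comparison:
Recovered mean = sum / n_r = 7.27004 / 5 = 1.454008
Control mean = sum / n_c = 7.28131 / 5 = 1.456262
Recovered sample variance s_r^2 = 7.392e-08
Control sample variance s_c^2 = 1.3497e-07
Welch SE (unpooled) = sqrt(s_r^2/n_r + s_c^2/n_c) = sqrt(1.4784e-08 + 2.6994e-08) = sqrt(4.1778e-08) = 0.000204397
|mean_r - mean_c| = 0.002254
t = 0.002254 / 0.000204397 = 11.03

11.03


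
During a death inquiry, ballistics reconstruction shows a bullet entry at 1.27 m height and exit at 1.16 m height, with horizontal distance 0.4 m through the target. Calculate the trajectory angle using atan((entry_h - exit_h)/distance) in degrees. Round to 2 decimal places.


Bullet trajectory angle:
Height difference = 1.27 - 1.16 = 0.11 m
angle = atan(0.11 / 0.4)
angle = atan(0.275)
angle = 15.38 degrees

15.38


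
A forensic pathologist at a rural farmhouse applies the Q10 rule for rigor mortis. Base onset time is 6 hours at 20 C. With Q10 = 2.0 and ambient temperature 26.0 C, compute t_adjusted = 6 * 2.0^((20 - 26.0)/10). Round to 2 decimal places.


Rigor mortis time adjustment:
Exponent = (T_ref - T_actual) / 10 = (20 - 26.0) / 10 = -0.6
Q10 factor = 2.0^-0.6 = 0.65975
t_adjusted = 6 * 0.65975 = 3.96 hours

3.96


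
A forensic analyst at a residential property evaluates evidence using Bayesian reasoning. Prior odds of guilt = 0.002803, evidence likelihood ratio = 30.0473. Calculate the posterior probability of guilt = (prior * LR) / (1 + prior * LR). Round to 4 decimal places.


Bayesian evidence evaluation:
Posterior odds = prior_odds * LR = 0.002803 * 30.0473 = 0.08422258
Posterior probability = posterior_odds / (1 + posterior_odds)
= 0.08422258 / (1 + 0.08422258)
= 0.08422258 / 1.08422258
= 0.0777

0.0777


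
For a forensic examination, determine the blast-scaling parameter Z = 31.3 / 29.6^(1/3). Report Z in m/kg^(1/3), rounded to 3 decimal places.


Scaled distance calculation:
W^(1/3) = 29.6^(1/3) = 3.093361
Z = R / W^(1/3) = 31.3 / 3.093361
Z = 10.118 m/kg^(1/3)

10.118


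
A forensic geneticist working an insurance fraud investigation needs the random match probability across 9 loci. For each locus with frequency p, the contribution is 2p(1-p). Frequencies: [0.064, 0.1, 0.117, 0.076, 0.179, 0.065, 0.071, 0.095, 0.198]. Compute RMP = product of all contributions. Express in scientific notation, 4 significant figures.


Computing RMP for 9 loci:
Locus 1: 2 * 0.064 * 0.936 = 0.119808
Locus 2: 2 * 0.1 * 0.9 = 0.18
Locus 3: 2 * 0.117 * 0.883 = 0.206622
Locus 4: 2 * 0.076 * 0.924 = 0.140448
Locus 5: 2 * 0.179 * 0.821 = 0.293918
Locus 6: 2 * 0.065 * 0.935 = 0.12155
Locus 7: 2 * 0.071 * 0.929 = 0.131918
Locus 8: 2 * 0.095 * 0.905 = 0.17195
Locus 9: 2 * 0.198 * 0.802 = 0.317592
RMP = 1.611e-07

1.611e-07


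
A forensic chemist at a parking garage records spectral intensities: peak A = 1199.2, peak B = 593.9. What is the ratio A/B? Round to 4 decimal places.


Spectral peak ratio:
Peak A = 1199.2 counts
Peak B = 593.9 counts
Ratio = 1199.2 / 593.9 = 2.0192

2.0192


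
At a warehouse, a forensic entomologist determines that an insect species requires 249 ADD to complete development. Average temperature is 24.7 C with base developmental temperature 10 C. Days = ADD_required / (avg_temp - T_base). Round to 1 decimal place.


Insect development time:
Effective temperature = avg_temp - T_base = 24.7 - 10 = 14.7 C
Days = ADD / effective_temp = 249 / 14.7 = 16.9 days

16.9


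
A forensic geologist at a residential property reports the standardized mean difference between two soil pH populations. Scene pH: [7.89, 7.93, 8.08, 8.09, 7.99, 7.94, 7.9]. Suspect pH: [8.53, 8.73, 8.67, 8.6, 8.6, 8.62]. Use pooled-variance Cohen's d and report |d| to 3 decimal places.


Pooled-variance Cohen's d for soil pH comparison:
Scene mean = 55.82 / 7 = 7.974286
Suspect mean = 51.75 / 6 = 8.625
Scene sample variance s_s^2 = 0.006762
Suspect sample variance s_c^2 = 0.00467
Pooled variance = ((n_s-1)*s_s^2 + (n_c-1)*s_c^2) / (n_s + n_c - 2) = 0.005811
Pooled SD = sqrt(0.005811) = 0.07623
Mean difference = -0.650714
|d| = |-0.650714| / 0.07623 = 8.536

8.536


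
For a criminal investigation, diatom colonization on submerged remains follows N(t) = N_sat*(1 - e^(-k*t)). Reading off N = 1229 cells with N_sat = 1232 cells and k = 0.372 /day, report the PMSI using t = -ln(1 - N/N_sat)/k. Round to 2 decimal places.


PMSI from diatom colonization curve:
N / N_sat = 1229 / 1232 = 0.997565
1 - N/N_sat = 0.002435
ln(1 - N/N_sat) = -6.017809
t = -ln(1 - N/N_sat) / k = -(-6.017809) / 0.372 = 16.18 days

16.18


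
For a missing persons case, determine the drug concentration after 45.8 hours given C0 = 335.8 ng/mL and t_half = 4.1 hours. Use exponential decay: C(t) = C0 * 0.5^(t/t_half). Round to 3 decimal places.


Drug concentration decay:
Number of half-lives = t / t_half = 45.8 / 4.1 = 11.170732
Decay factor = 0.5^11.170732 = 0.00043379
C(t) = 335.8 * 0.00043379 = 0.146 ng/mL

0.146


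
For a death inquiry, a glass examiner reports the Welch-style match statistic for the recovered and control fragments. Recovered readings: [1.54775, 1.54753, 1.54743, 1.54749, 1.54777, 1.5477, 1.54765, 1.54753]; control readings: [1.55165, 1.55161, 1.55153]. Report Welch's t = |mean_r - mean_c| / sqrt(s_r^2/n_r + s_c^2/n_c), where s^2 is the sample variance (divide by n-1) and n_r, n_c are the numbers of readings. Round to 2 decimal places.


Welch's t-criterion for glass RI comparison:
Recovered mean = sum / n_r = 12.38085 / 8 = 1.5476063
Control mean = sum / n_c = 4.65479 / 3 = 1.5515967
Recovered sample variance s_r^2 = 1.63411e-08
Control sample variance s_c^2 = 3.73333e-09
Welch SE (unpooled) = sqrt(s_r^2/n_r + s_c^2/n_c) = sqrt(2.04263e-09 + 1.24444e-09) = sqrt(3.28707e-09) = 5.7333e-05
|mean_r - mean_c| = 0.00399042
t = 0.00399042 / 5.7333e-05 = 69.60

69.60


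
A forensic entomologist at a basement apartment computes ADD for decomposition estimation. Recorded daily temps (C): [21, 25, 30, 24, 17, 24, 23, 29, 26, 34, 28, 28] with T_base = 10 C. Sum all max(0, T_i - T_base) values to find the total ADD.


Computing ADD day by day:
Day 1: max(0, 21 - 10) = 11
Day 2: max(0, 25 - 10) = 15
Day 3: max(0, 30 - 10) = 20
Day 4: max(0, 24 - 10) = 14
Day 5: max(0, 17 - 10) = 7
Day 6: max(0, 24 - 10) = 14
Day 7: max(0, 23 - 10) = 13
Day 8: max(0, 29 - 10) = 19
Day 9: max(0, 26 - 10) = 16
Day 10: max(0, 34 - 10) = 24
Day 11: max(0, 28 - 10) = 18
Day 12: max(0, 28 - 10) = 18
Total ADD = 189

189


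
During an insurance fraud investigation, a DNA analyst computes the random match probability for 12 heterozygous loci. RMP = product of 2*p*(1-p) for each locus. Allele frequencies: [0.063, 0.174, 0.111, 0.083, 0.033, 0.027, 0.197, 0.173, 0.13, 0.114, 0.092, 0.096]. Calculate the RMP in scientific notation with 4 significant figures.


Computing RMP for 12 loci:
Locus 1: 2 * 0.063 * 0.937 = 0.118062
Locus 2: 2 * 0.174 * 0.826 = 0.287448
Locus 3: 2 * 0.111 * 0.889 = 0.197358
Locus 4: 2 * 0.083 * 0.917 = 0.152222
Locus 5: 2 * 0.033 * 0.967 = 0.063822
Locus 6: 2 * 0.027 * 0.973 = 0.052542
Locus 7: 2 * 0.197 * 0.803 = 0.316382
Locus 8: 2 * 0.173 * 0.827 = 0.286142
Locus 9: 2 * 0.13 * 0.87 = 0.2262
Locus 10: 2 * 0.114 * 0.886 = 0.202008
Locus 11: 2 * 0.092 * 0.908 = 0.167072
Locus 12: 2 * 0.096 * 0.904 = 0.173568
RMP = 4.101e-10

4.101e-10


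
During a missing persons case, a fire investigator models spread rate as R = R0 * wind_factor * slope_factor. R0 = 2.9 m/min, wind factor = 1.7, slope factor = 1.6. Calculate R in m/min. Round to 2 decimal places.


Fire spread rate calculation:
R = R0 * wind_factor * slope_factor
= 2.9 * 1.7 * 1.6
= 4.93 * 1.6
= 7.89 m/min

7.89


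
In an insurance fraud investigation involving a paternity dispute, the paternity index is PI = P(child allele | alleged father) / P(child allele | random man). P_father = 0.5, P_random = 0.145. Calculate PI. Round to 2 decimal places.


Paternity Index calculation:
PI = P(allele|father) / P(allele|random)
PI = 0.5 / 0.145
PI = 3.45

3.45


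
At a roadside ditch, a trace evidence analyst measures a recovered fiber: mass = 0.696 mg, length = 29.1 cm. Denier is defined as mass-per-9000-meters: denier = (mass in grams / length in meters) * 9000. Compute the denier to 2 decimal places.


Denier calculation:
Mass in grams = 0.696 mg / 1000 = 0.000696 g
Length in meters = 29.1 cm / 100 = 0.291 m
Linear density = mass / length = 0.000696 / 0.291 = 0.00239175 g/m
Denier = (g/m) * 9000 = 0.00239175 * 9000 = 21.53

21.53


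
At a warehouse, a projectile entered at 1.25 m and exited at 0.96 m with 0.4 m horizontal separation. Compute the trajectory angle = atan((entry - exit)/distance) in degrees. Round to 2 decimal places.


Bullet trajectory angle:
Height difference = 1.25 - 0.96 = 0.29 m
angle = atan(0.29 / 0.4)
angle = atan(0.725)
angle = 35.94 degrees

35.94


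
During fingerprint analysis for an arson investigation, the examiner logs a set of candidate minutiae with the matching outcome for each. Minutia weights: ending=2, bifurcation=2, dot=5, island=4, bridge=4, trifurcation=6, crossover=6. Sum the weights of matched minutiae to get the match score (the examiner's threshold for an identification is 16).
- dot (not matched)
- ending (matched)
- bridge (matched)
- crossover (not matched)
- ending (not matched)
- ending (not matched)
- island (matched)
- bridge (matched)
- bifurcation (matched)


Weighted minutiae match score:
  dot: not matched, +0
  ending: matched, +2 (running total 2)
  bridge: matched, +4 (running total 6)
  crossover: not matched, +0
  ending: not matched, +0
  ending: not matched, +0
  island: matched, +4 (running total 10)
  bridge: matched, +4 (running total 14)
  bifurcation: matched, +2 (running total 16)
Total score = 16
Threshold = 16; verdict = identification

16


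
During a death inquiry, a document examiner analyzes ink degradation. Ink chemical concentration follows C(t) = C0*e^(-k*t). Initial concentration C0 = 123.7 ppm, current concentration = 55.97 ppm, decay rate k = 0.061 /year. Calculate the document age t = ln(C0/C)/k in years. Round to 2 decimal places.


Document age estimation:
C0/C = 123.7 / 55.97 = 2.210113
ln(C0/C) = 0.793044
t = 0.793044 / 0.061 = 13.00 years

13.00


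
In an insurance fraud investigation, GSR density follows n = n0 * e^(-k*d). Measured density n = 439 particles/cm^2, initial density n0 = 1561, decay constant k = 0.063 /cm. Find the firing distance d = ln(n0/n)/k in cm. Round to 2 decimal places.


GSR distance calculation:
n0/n = 1561 / 439 = 3.555809
ln(n0/n) = 1.268583
d = 1.268583 / 0.063 = 20.14 cm

20.14


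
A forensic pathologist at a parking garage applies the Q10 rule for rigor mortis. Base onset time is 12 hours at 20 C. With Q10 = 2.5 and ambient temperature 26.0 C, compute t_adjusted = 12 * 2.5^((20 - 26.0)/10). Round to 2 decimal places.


Rigor mortis time adjustment:
Exponent = (T_ref - T_actual) / 10 = (20 - 26.0) / 10 = -0.6
Q10 factor = 2.5^-0.6 = 0.57708
t_adjusted = 12 * 0.57708 = 6.92 hours

6.92


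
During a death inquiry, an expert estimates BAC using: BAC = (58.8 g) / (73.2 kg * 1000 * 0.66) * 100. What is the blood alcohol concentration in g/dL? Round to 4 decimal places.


Applying the Widmark formula:
BAC = (dose_g / (body_wt * 1000 * r)) * 100
Denominator = 73.2 * 1000 * 0.66 = 48312
BAC = (58.8 / 48312) * 100
BAC = 0.1217 g/dL

0.1217


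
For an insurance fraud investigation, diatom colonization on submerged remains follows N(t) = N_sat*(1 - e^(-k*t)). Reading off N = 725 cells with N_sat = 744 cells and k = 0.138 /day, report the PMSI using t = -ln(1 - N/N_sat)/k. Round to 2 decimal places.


PMSI from diatom colonization curve:
N / N_sat = 725 / 744 = 0.974462
1 - N/N_sat = 0.025538
ln(1 - N/N_sat) = -3.667588
t = -ln(1 - N/N_sat) / k = -(-3.667588) / 0.138 = 26.58 days

26.58


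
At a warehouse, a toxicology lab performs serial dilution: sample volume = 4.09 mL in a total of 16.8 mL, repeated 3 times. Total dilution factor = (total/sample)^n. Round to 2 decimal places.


Dilution factor calculation:
Single dilution = V_total / V_sample = 16.8 / 4.09 ≈ 4.107579
Number of dilutions = 3
Total DF = (16.8 / 4.09)^3 (full precision, rounded at the end) = 69.30

69.30


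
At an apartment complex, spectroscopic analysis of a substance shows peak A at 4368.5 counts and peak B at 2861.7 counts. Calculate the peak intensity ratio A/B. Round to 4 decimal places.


Spectral peak ratio:
Peak A = 4368.5 counts
Peak B = 2861.7 counts
Ratio = 4368.5 / 2861.7 = 1.5265

1.5265


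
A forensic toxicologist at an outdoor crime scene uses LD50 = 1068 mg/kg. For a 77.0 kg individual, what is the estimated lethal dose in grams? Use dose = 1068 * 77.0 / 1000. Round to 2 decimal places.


Lethal dose calculation:
Lethal dose = LD50 * body_weight / 1000
= 1068 * 77.0 / 1000
= 82236 / 1000
= 82.24 g

82.24


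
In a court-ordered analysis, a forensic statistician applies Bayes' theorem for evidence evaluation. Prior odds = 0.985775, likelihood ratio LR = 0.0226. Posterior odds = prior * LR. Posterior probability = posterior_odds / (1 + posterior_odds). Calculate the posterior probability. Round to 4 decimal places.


Bayesian evidence evaluation:
Posterior odds = prior_odds * LR = 0.985775 * 0.0226 = 0.02227851
Posterior probability = posterior_odds / (1 + posterior_odds)
= 0.02227851 / (1 + 0.02227851)
= 0.02227851 / 1.02227851
= 0.0218

0.0218


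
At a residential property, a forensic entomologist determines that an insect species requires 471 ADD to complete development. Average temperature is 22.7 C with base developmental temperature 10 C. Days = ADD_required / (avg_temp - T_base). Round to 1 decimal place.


Insect development time:
Effective temperature = avg_temp - T_base = 22.7 - 10 = 12.7 C
Days = ADD / effective_temp = 471 / 12.7 = 37.1 days

37.1


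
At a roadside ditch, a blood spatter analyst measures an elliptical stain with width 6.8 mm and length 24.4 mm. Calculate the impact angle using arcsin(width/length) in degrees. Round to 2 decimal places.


Blood spatter impact angle calculation:
width / length = 6.8 / 24.4 = 0.278689
angle = arcsin(0.278689)
angle = 16.18 degrees

16.18


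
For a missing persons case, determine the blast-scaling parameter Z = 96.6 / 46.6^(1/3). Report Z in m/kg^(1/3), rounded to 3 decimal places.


Scaled distance calculation:
W^(1/3) = 46.6^(1/3) = 3.598559
Z = R / W^(1/3) = 96.6 / 3.598559
Z = 26.844 m/kg^(1/3)

26.844


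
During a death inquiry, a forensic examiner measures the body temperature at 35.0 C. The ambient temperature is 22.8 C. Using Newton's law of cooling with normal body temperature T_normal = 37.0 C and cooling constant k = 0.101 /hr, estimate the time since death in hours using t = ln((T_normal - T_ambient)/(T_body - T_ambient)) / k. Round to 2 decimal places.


Using Newton's law of cooling:
t = ln((T_normal - T_ambient) / (T_body - T_ambient)) / k
T_normal - T_ambient = 14.2
T_body - T_ambient = 12.2
Ratio = 1.163934
ln(ratio) = 0.151806
t = 0.151806 / 0.101 = 1.50 hours

1.50


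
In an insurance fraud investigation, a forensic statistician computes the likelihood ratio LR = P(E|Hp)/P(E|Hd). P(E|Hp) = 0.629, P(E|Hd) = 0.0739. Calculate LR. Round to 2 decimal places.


Likelihood ratio calculation:
LR = P(E|Hp) / P(E|Hd)
LR = 0.629 / 0.0739
LR = 8.51

8.51


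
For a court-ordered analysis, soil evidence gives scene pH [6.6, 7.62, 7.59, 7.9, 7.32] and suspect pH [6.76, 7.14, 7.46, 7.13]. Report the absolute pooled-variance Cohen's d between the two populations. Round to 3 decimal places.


Pooled-variance Cohen's d for soil pH comparison:
Scene mean = 37.03 / 5 = 7.406
Suspect mean = 28.49 / 4 = 7.1225
Scene sample variance s_s^2 = 0.24518
Suspect sample variance s_c^2 = 0.081892
Pooled variance = ((n_s-1)*s_s^2 + (n_c-1)*s_c^2) / (n_s + n_c - 2) = 0.175199
Pooled SD = sqrt(0.175199) = 0.418568
Mean difference = 0.2835
|d| = |0.2835| / 0.418568 = 0.677

0.677


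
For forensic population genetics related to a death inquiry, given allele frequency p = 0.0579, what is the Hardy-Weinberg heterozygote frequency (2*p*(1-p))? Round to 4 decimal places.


Hardy-Weinberg heterozygote frequency:
q = 1 - p = 1 - 0.0579 = 0.9421
2pq = 2 * 0.0579 * 0.9421 = 0.1091

0.1091


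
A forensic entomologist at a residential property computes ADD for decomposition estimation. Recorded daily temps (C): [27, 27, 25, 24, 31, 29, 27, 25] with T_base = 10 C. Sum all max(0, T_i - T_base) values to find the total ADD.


Computing ADD day by day:
Day 1: max(0, 27 - 10) = 17
Day 2: max(0, 27 - 10) = 17
Day 3: max(0, 25 - 10) = 15
Day 4: max(0, 24 - 10) = 14
Day 5: max(0, 31 - 10) = 21
Day 6: max(0, 29 - 10) = 19
Day 7: max(0, 27 - 10) = 17
Day 8: max(0, 25 - 10) = 15
Total ADD = 135

135


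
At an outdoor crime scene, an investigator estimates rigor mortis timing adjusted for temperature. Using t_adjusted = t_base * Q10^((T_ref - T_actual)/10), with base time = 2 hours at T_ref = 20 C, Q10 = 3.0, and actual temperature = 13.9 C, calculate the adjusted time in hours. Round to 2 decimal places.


Rigor mortis time adjustment:
Exponent = (T_ref - T_actual) / 10 = (20 - 13.9) / 10 = 0.61
Q10 factor = 3.0^0.61 = 1.95454
t_adjusted = 2 * 1.95454 = 3.91 hours

3.91


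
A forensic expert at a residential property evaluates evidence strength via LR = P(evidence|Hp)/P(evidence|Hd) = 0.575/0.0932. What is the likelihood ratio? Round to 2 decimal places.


Likelihood ratio calculation:
LR = P(E|Hp) / P(E|Hd)
LR = 0.575 / 0.0932
LR = 6.17

6.17


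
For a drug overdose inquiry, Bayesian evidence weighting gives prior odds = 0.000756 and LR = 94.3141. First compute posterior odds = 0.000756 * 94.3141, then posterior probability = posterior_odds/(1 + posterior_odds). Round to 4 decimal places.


Bayesian evidence evaluation:
Posterior odds = prior_odds * LR = 0.000756 * 94.3141 = 0.07130146
Posterior probability = posterior_odds / (1 + posterior_odds)
= 0.07130146 / (1 + 0.07130146)
= 0.07130146 / 1.07130146
= 0.0666

0.0666


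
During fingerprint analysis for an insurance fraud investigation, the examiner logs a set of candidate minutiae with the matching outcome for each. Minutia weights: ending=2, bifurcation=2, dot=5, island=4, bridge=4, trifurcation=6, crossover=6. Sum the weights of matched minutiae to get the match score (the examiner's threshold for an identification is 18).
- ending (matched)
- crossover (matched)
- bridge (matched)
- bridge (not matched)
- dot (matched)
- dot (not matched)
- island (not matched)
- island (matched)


Weighted minutiae match score:
  ending: matched, +2 (running total 2)
  crossover: matched, +6 (running total 8)
  bridge: matched, +4 (running total 12)
  bridge: not matched, +0
  dot: matched, +5 (running total 17)
  dot: not matched, +0
  island: not matched, +0
  island: matched, +4 (running total 21)
Total score = 21
Threshold = 18; verdict = identification

21


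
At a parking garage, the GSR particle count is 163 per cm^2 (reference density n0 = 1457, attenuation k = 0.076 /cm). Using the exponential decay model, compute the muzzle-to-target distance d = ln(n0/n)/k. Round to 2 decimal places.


GSR distance calculation:
n0/n = 1457 / 163 = 8.93865
ln(n0/n) = 2.190385
d = 2.190385 / 0.076 = 28.82 cm

28.82


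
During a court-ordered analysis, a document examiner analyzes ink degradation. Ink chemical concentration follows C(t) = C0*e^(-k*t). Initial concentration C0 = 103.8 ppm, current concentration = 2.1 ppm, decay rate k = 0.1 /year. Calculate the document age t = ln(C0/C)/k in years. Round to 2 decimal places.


Document age estimation:
C0/C = 103.8 / 2.1 = 49.428571
ln(C0/C) = 3.900529
t = 3.900529 / 0.1 = 39.01 years

39.01


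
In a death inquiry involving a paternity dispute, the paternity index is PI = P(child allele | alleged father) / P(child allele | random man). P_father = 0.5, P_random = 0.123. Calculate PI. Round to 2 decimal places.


Paternity Index calculation:
PI = P(allele|father) / P(allele|random)
PI = 0.5 / 0.123
PI = 4.07

4.07


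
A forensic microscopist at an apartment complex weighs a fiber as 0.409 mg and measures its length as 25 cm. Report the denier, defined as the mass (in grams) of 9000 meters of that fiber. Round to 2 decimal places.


Denier calculation:
Mass in grams = 0.409 mg / 1000 = 0.000409 g
Length in meters = 25 cm / 100 = 0.25 m
Linear density = mass / length = 0.000409 / 0.25 = 0.001636 g/m
Denier = (g/m) * 9000 = 0.001636 * 9000 = 14.72

14.72


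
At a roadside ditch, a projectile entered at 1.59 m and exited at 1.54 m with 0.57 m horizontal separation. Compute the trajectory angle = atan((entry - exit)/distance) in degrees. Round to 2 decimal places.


Bullet trajectory angle:
Height difference = 1.59 - 1.54 = 0.05 m
angle = atan(0.05 / 0.57)
angle = atan(0.087719)
angle = 5.01 degrees

5.01


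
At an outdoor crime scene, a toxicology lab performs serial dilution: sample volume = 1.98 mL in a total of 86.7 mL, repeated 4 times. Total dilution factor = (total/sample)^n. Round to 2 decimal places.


Dilution factor calculation:
Single dilution = V_total / V_sample = 86.7 / 1.98 ≈ 43.787879
Number of dilutions = 4
Total DF = (86.7 / 1.98)^4 (full precision, rounded at the end) = 3676339.66

3676339.66


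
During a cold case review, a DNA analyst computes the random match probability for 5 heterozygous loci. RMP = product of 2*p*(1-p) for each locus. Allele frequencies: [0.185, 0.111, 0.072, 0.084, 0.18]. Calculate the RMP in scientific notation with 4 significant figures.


Computing RMP for 5 loci:
Locus 1: 2 * 0.185 * 0.815 = 0.30155
Locus 2: 2 * 0.111 * 0.889 = 0.197358
Locus 3: 2 * 0.072 * 0.928 = 0.133632
Locus 4: 2 * 0.084 * 0.916 = 0.153888
Locus 5: 2 * 0.18 * 0.82 = 0.2952
RMP = 3.613e-04

3.613e-04


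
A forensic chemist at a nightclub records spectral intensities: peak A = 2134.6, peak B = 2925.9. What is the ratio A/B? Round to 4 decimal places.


Spectral peak ratio:
Peak A = 2134.6 counts
Peak B = 2925.9 counts
Ratio = 2134.6 / 2925.9 = 0.7296

0.7296


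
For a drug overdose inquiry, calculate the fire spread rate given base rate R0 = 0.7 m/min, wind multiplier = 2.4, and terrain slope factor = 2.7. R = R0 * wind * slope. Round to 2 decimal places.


Fire spread rate calculation:
R = R0 * wind_factor * slope_factor
= 0.7 * 2.4 * 2.7
= 1.68 * 2.7
= 4.54 m/min

4.54


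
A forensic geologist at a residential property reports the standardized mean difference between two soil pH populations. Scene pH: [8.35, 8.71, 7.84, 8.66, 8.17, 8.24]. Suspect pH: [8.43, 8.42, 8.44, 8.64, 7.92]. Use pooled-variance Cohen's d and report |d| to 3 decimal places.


Pooled-variance Cohen's d for soil pH comparison:
Scene mean = 49.97 / 6 = 8.328333
Suspect mean = 41.85 / 5 = 8.37
Scene sample variance s_s^2 = 0.105497
Suspect sample variance s_c^2 = 0.0716
Pooled variance = ((n_s-1)*s_s^2 + (n_c-1)*s_c^2) / (n_s + n_c - 2) = 0.090431
Pooled SD = sqrt(0.090431) = 0.300717
Mean difference = -0.041667
|d| = |-0.041667| / 0.300717 = 0.139

0.139


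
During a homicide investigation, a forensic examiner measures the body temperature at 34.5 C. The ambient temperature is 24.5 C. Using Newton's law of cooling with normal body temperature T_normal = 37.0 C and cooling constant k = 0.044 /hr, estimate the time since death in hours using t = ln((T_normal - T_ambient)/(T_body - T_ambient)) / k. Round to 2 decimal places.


Using Newton's law of cooling:
t = ln((T_normal - T_ambient) / (T_body - T_ambient)) / k
T_normal - T_ambient = 12.5
T_body - T_ambient = 10.0
Ratio = 1.25
ln(ratio) = 0.223144
t = 0.223144 / 0.044 = 5.07 hours

5.07


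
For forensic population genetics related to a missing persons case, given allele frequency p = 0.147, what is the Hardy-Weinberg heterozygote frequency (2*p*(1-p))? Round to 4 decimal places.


Hardy-Weinberg heterozygote frequency:
q = 1 - p = 1 - 0.147 = 0.853
2pq = 2 * 0.147 * 0.853 = 0.2508

0.2508


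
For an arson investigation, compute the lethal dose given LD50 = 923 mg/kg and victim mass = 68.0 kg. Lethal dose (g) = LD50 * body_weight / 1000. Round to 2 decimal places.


Lethal dose calculation:
Lethal dose = LD50 * body_weight / 1000
= 923 * 68.0 / 1000
= 62764 / 1000
= 62.76 g

62.76


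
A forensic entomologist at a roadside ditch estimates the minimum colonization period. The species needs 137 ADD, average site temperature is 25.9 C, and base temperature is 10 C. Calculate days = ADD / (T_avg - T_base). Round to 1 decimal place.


Insect development time:
Effective temperature = avg_temp - T_base = 25.9 - 10 = 15.9 C
Days = ADD / effective_temp = 137 / 15.9 = 8.6 days

8.6


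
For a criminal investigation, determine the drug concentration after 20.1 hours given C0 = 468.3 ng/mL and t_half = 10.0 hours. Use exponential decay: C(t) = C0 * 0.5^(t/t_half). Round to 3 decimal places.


Drug concentration decay:
Number of half-lives = t / t_half = 20.1 / 10.0 = 2.01
Decay factor = 0.5^2.01 = 0.24827312
C(t) = 468.3 * 0.24827312 = 116.266 ng/mL

116.266


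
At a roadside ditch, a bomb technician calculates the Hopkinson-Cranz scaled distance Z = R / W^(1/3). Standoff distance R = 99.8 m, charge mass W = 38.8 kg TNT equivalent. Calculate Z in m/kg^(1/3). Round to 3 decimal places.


Scaled distance calculation:
W^(1/3) = 38.8^(1/3) = 3.385405
Z = R / W^(1/3) = 99.8 / 3.385405
Z = 29.479 m/kg^(1/3)

29.479


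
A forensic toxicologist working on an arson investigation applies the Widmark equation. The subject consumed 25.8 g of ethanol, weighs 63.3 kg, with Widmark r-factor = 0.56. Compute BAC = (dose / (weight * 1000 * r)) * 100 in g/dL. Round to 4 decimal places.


Applying the Widmark formula:
BAC = (dose_g / (body_wt * 1000 * r)) * 100
Denominator = 63.3 * 1000 * 0.56 = 35448
BAC = (25.8 / 35448) * 100
BAC = 0.0728 g/dL

0.0728


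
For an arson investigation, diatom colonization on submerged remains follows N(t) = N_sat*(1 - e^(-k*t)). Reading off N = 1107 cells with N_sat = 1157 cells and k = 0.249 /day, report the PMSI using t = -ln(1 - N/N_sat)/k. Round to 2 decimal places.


PMSI from diatom colonization curve:
N / N_sat = 1107 / 1157 = 0.956785
1 - N/N_sat = 0.043215
ln(1 - N/N_sat) = -3.141568
t = -ln(1 - N/N_sat) / k = -(-3.141568) / 0.249 = 12.62 days

12.62


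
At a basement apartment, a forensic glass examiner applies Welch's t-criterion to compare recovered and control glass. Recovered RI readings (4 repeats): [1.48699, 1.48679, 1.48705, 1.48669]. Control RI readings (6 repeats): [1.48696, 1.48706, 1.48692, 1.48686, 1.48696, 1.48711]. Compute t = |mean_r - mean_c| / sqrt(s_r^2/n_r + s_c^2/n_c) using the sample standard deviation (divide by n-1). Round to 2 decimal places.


Welch's t-criterion for glass RI comparison:
Recovered mean = sum / n_r = 5.94752 / 4 = 1.48688
Control mean = sum / n_c = 8.92187 / 6 = 1.4869783
Recovered sample variance s_r^2 = 2.84e-08
Control sample variance s_c^2 = 8.41667e-09
Welch SE (unpooled) = sqrt(s_r^2/n_r + s_c^2/n_c) = sqrt(7.1e-09 + 1.40278e-09) = sqrt(8.50278e-09) = 9.22105e-05
|mean_r - mean_c| = 9.83333e-05
t = 9.83333e-05 / 9.22105e-05 = 1.07

1.07


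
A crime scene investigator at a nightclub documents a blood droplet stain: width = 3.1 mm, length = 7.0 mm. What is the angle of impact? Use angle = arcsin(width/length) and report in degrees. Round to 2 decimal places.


Blood spatter impact angle calculation:
width / length = 3.1 / 7.0 = 0.442857
angle = arcsin(0.442857)
angle = 26.29 degrees

26.29


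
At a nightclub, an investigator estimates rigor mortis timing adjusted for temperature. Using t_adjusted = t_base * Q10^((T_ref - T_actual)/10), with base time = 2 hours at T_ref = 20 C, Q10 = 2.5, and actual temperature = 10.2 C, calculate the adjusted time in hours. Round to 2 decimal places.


Rigor mortis time adjustment:
Exponent = (T_ref - T_actual) / 10 = (20 - 10.2) / 10 = 0.98
Q10 factor = 2.5^0.98 = 2.4546
t_adjusted = 2 * 2.4546 = 4.91 hours

4.91


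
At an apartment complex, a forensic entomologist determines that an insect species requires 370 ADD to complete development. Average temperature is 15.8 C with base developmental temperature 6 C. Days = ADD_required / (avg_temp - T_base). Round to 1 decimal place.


Insect development time:
Effective temperature = avg_temp - T_base = 15.8 - 6 = 9.8 C
Days = ADD / effective_temp = 370 / 9.8 = 37.8 days

37.8


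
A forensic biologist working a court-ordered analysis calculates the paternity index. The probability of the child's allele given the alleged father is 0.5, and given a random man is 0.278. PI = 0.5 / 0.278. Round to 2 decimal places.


Paternity Index calculation:
PI = P(allele|father) / P(allele|random)
PI = 0.5 / 0.278
PI = 1.80

1.80


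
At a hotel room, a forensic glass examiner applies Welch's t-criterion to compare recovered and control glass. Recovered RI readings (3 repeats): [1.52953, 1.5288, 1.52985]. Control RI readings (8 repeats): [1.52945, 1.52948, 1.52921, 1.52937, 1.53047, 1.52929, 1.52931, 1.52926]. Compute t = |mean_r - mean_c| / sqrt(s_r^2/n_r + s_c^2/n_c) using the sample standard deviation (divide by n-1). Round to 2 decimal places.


Welch's t-criterion for glass RI comparison:
Recovered mean = sum / n_r = 4.58818 / 3 = 1.5293933
Control mean = sum / n_c = 12.23584 / 8 = 1.52948
Recovered sample variance s_r^2 = 2.89633e-07
Control sample variance s_c^2 = 1.68486e-07
Welch SE (unpooled) = sqrt(s_r^2/n_r + s_c^2/n_c) = sqrt(9.65444e-08 + 2.10607e-08) = sqrt(1.17605e-07) = 0.000342936
|mean_r - mean_c| = 8.66667e-05
t = 8.66667e-05 / 0.000342936 = 0.25

0.25


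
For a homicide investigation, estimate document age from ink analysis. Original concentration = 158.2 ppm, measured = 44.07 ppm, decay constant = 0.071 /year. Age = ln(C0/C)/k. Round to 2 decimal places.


Document age estimation:
C0/C = 158.2 / 44.07 = 3.589744
ln(C0/C) = 1.278081
t = 1.278081 / 0.071 = 18.00 years

18.00


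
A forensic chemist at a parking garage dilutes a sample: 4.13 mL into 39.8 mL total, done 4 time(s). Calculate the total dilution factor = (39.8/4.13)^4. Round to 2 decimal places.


Dilution factor calculation:
Single dilution = V_total / V_sample = 39.8 / 4.13 ≈ 9.636804
Number of dilutions = 4
Total DF = (39.8 / 4.13)^4 (full precision, rounded at the end) = 8624.46

8624.46


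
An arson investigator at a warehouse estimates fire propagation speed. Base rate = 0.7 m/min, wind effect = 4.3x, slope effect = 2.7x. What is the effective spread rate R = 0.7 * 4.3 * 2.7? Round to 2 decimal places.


Fire spread rate calculation:
R = R0 * wind_factor * slope_factor
= 0.7 * 4.3 * 2.7
= 3.01 * 2.7
= 8.13 m/min

8.13


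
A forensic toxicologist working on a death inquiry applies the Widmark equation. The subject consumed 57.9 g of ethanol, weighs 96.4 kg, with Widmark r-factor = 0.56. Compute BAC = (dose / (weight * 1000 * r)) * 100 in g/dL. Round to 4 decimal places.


Applying the Widmark formula:
BAC = (dose_g / (body_wt * 1000 * r)) * 100
Denominator = 96.4 * 1000 * 0.56 = 53984
BAC = (57.9 / 53984) * 100
BAC = 0.1073 g/dL

0.1073


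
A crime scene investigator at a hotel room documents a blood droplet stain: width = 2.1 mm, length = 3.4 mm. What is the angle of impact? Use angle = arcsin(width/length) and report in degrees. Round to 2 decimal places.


Blood spatter impact angle calculation:
width / length = 2.1 / 3.4 = 0.617647
angle = arcsin(0.617647)
angle = 38.14 degrees

38.14


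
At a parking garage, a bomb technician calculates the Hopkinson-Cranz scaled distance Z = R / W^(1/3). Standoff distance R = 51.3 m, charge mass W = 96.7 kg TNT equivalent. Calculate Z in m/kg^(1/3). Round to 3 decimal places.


Scaled distance calculation:
W^(1/3) = 96.7^(1/3) = 4.589959
Z = R / W^(1/3) = 51.3 / 4.589959
Z = 11.177 m/kg^(1/3)

11.177


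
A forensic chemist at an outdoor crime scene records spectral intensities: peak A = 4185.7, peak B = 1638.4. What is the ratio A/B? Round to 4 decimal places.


Spectral peak ratio:
Peak A = 4185.7 counts
Peak B = 1638.4 counts
Ratio = 4185.7 / 1638.4 = 2.5547

2.5547


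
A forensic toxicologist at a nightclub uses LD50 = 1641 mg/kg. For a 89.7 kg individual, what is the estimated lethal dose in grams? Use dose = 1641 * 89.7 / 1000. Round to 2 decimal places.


Lethal dose calculation:
Lethal dose = LD50 * body_weight / 1000
= 1641 * 89.7 / 1000
= 147197.7 / 1000
= 147.20 g

147.20


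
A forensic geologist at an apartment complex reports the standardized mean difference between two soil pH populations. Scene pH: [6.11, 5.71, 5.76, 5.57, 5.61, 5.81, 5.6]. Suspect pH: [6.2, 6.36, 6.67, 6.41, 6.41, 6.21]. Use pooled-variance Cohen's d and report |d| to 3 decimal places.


Pooled-variance Cohen's d for soil pH comparison:
Scene mean = 40.17 / 7 = 5.738571
Suspect mean = 38.26 / 6 = 6.376667
Scene sample variance s_s^2 = 0.034748
Suspect sample variance s_c^2 = 0.029507
Pooled variance = ((n_s-1)*s_s^2 + (n_c-1)*s_c^2) / (n_s + n_c - 2) = 0.032365
Pooled SD = sqrt(0.032365) = 0.179903
Mean difference = -0.638095
|d| = |-0.638095| / 0.179903 = 3.547

3.547


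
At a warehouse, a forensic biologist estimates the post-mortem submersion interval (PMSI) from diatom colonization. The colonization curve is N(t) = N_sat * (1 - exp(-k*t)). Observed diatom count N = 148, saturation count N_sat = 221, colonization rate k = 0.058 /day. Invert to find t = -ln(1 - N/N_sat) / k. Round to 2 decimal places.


PMSI from diatom colonization curve:
N / N_sat = 148 / 221 = 0.669683
1 - N/N_sat = 0.330317
ln(1 - N/N_sat) = -1.107702
t = -ln(1 - N/N_sat) / k = -(-1.107702) / 0.058 = 19.10 days

19.10


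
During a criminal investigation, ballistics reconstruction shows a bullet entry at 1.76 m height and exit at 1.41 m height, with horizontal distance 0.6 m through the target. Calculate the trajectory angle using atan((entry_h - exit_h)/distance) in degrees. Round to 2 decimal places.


Bullet trajectory angle:
Height difference = 1.76 - 1.41 = 0.35 m
angle = atan(0.35 / 0.6)
angle = atan(0.583333)
angle = 30.26 degrees

30.26


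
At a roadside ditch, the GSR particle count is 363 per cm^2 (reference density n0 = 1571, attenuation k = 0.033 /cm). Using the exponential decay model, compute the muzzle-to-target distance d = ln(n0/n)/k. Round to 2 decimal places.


GSR distance calculation:
n0/n = 1571 / 363 = 4.327824
ln(n0/n) = 1.465065
d = 1.465065 / 0.033 = 44.40 cm

44.40


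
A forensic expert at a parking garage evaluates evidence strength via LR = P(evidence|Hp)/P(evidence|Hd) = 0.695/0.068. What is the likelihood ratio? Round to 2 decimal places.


Likelihood ratio calculation:
LR = P(E|Hp) / P(E|Hd)
LR = 0.695 / 0.068
LR = 10.22

10.22


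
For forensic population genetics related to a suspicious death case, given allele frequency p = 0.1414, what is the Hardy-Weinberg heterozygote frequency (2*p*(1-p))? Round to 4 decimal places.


Hardy-Weinberg heterozygote frequency:
q = 1 - p = 1 - 0.1414 = 0.8586
2pq = 2 * 0.1414 * 0.8586 = 0.2428

0.2428


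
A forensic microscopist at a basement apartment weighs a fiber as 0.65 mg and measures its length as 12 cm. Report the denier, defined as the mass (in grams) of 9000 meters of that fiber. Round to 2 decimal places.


Denier calculation:
Mass in grams = 0.65 mg / 1000 = 0.00065 g
Length in meters = 12 cm / 100 = 0.12 m
Linear density = mass / length = 0.00065 / 0.12 = 0.00541667 g/m
Denier = (g/m) * 9000 = 0.00541667 * 9000 = 48.75

48.75


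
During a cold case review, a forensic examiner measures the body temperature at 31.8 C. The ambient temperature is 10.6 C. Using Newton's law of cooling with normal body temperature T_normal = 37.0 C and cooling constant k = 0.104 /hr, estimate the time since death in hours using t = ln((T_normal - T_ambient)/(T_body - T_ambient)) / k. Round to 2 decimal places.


Using Newton's law of cooling:
t = ln((T_normal - T_ambient) / (T_body - T_ambient)) / k
T_normal - T_ambient = 26.4
T_body - T_ambient = 21.2
Ratio = 1.245283
ln(ratio) = 0.219363
t = 0.219363 / 0.104 = 2.11 hours

2.11


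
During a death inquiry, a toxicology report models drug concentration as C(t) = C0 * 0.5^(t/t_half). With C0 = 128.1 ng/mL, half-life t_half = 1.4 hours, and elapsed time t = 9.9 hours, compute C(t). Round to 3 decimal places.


Drug concentration decay:
Number of half-lives = t / t_half = 9.9 / 1.4 = 7.071429
Decay factor = 0.5^7.071429 = 0.00743512
C(t) = 128.1 * 0.00743512 = 0.952 ng/mL

0.952


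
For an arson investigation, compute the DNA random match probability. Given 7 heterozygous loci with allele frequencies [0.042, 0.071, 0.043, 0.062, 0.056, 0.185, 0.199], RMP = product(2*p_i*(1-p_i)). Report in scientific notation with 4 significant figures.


Computing RMP for 7 loci:
Locus 1: 2 * 0.042 * 0.958 = 0.080472
Locus 2: 2 * 0.071 * 0.929 = 0.131918
Locus 3: 2 * 0.043 * 0.957 = 0.082302
Locus 4: 2 * 0.062 * 0.938 = 0.116312
Locus 5: 2 * 0.056 * 0.944 = 0.105728
Locus 6: 2 * 0.185 * 0.815 = 0.30155
Locus 7: 2 * 0.199 * 0.801 = 0.318798
RMP = 1.033e-06

1.033e-06


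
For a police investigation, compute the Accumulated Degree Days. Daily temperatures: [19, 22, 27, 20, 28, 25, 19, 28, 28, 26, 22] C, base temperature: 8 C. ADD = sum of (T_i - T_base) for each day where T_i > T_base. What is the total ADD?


Computing ADD day by day:
Day 1: max(0, 19 - 8) = 11
Day 2: max(0, 22 - 8) = 14
Day 3: max(0, 27 - 8) = 19
Day 4: max(0, 20 - 8) = 12
Day 5: max(0, 28 - 8) = 20
Day 6: max(0, 25 - 8) = 17
Day 7: max(0, 19 - 8) = 11
Day 8: max(0, 28 - 8) = 20
Day 9: max(0, 28 - 8) = 20
Day 10: max(0, 26 - 8) = 18
Day 11: max(0, 22 - 8) = 14
Total ADD = 176

176


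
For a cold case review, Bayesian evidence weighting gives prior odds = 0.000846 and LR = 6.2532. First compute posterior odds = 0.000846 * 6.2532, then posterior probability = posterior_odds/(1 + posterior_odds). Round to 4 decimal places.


Bayesian evidence evaluation:
Posterior odds = prior_odds * LR = 0.000846 * 6.2532 = 0.005290207
Posterior probability = posterior_odds / (1 + posterior_odds)
= 0.005290207 / (1 + 0.005290207)
= 0.005290207 / 1.005290207
= 0.0053

0.0053


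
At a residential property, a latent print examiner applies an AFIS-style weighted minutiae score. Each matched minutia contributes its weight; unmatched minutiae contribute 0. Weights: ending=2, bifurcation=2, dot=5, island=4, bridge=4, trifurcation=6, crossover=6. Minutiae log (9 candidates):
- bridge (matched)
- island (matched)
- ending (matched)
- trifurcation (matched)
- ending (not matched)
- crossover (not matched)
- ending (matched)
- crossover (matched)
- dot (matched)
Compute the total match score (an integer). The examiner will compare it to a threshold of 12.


Weighted minutiae match score:
  bridge: matched, +4 (running total 4)
  island: matched, +4 (running total 8)
  ending: matched, +2 (running total 10)
  trifurcation: matched, +6 (running total 16)
  ending: not matched, +0
  crossover: not matched, +0
  ending: matched, +2 (running total 18)
  crossover: matched, +6 (running total 24)
  dot: matched, +5 (running total 29)
Total score = 29
Threshold = 12; verdict = identification

29
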